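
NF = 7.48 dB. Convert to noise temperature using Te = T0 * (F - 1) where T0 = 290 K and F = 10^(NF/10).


NF_lin = 10^(7.48/10) = 5.597576
Te = 290 * (5.597576 - 1) = 1333.3 K

1333.3 K


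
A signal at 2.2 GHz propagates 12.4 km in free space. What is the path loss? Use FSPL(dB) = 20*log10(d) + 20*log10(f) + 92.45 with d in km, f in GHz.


20*log10(12.4) = 21.87
20*log10(2.2) = 6.85
FSPL = 121.2 dB

121.2 dB


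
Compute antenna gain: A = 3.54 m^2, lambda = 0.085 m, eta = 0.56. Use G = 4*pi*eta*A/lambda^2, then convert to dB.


G_linear = 4*pi*0.56*3.54/0.085^2 = 3447.97
G_dB = 10*log10(3447.97) = 35.4 dB

35.4 dB


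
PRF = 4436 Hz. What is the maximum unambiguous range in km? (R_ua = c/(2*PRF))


R_ua = 3e8 / (2 * 4436) = 33814.2 m = 33.8 km

33.8 km


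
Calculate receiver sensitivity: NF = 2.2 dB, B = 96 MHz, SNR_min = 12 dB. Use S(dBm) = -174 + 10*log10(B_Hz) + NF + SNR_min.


10*log10(96000000.0) = 79.82
S = -174 + 79.82 + 2.2 + 12 = -80.0 dBm

-80.0 dBm


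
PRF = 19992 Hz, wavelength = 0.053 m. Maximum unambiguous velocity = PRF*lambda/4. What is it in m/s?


V_ua = 19992 * 0.053 / 4 = 264.9 m/s

264.9 m/s


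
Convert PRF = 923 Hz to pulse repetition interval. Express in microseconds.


PRI = 1/923 = 0.0010834236 s = 1083.4 us

1083.4 us


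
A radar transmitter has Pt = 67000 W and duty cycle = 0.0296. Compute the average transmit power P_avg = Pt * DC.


P_avg = 67000 * 0.0296 = 1983.2 W

1983.2 W


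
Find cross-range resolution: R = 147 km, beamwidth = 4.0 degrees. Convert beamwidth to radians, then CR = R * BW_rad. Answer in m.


BW_rad = 0.06981317
CR = 147000 * 0.06981317 = 10262.5 m

10262.5 m


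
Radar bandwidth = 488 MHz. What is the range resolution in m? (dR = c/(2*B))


dR = 3e8 / (2 * 488000000.0) = 0.31 m

0.31 m


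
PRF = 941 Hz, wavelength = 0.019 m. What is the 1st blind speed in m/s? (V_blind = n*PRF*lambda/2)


V_blind = 1 * 941 * 0.019 / 2 = 8.9 m/s

8.9 m/s


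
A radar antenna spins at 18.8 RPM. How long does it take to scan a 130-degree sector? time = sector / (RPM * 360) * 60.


t = 130 / (18.8 * 360) * 60 = 1.15 s

1.15 s


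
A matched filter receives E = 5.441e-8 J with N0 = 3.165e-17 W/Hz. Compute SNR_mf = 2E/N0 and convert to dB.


SNR_lin = 2 * 5.441e-8 / 3.165e-17 = 3.438e9
SNR_dB = 10*log10(3.438e9) = 95.4 dB

95.4 dB


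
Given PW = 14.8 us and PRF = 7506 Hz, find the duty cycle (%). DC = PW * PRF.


DC = 14.8e-6 * 7506 * 100 = 11.11%

11.11%


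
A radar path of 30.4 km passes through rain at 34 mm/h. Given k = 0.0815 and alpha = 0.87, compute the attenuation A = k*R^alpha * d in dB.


gamma = 0.0815 * 34^0.87 = 1.752041 dB/km
A = 1.752041 * 30.4 = 53.26 dB

53.26 dB


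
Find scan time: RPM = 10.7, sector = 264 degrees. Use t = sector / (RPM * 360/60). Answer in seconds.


t = 264 / (10.7 * 360) * 60 = 4.11 s

4.11 s


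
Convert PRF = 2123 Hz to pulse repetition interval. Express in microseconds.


PRI = 1/2123 = 0.0004710316 s = 471.0 us

471.0 us


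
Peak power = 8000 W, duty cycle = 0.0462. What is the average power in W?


P_avg = 8000 * 0.0462 = 369.6 W

369.6 W


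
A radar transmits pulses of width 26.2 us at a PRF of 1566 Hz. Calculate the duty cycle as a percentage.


DC = 26.2e-6 * 1566 * 100 = 4.1%

4.1%


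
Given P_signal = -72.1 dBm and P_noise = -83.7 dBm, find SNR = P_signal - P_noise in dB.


SNR = -72.1 - (-83.7) = 11.6 dB

11.6 dB


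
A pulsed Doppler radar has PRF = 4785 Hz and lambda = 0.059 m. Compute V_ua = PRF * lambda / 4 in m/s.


V_ua = 4785 * 0.059 / 4 = 70.6 m/s

70.6 m/s


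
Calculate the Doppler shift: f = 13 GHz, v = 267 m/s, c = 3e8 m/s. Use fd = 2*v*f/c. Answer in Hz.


fd = 2 * 267 * 13000000000.0 / 3e8 = 23140.0 Hz

23140.0 Hz


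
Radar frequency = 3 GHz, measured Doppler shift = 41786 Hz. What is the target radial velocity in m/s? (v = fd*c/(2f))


v = 41786 * 3e8 / (2 * 3000000000.0) = 2089.3 m/s

2089.3 m/s


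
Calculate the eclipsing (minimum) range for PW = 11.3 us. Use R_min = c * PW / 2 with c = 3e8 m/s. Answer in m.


R_min = 3e8 * 11.3e-6 / 2 = 1695.0 m

1695.0 m


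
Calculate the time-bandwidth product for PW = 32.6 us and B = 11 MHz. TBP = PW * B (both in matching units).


TBP = 32.6 * 11 = 358.6

358.6


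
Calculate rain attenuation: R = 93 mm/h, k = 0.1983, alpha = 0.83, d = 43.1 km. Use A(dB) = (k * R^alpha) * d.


gamma = 0.1983 * 93^0.83 = 8.534215 dB/km
A = 8.534215 * 43.1 = 367.82 dB

367.82 dB


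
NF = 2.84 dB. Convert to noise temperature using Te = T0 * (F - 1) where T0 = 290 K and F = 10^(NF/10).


NF_lin = 10^(2.84/10) = 1.923092
Te = 290 * (1.923092 - 1) = 267.7 K

267.7 K


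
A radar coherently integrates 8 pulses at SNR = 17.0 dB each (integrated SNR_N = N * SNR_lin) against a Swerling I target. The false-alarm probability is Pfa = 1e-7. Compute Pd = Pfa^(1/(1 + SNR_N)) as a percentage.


SNR_lin = 10^(17.0/10) = 50.11872
SNR_N = 8 * 50.11872 = 400.94976
1/(1 + SNR_N) = 1/401.94976 = 0.0024879
Pd = (1e-7)^0.0024879 = 0.96069
Pd = 96.1%

96.1%


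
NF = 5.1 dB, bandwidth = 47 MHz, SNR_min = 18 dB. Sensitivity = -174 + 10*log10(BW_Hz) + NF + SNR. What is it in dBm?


10*log10(47000000.0) = 76.72
S = -174 + 76.72 + 5.1 + 18 = -74.2 dBm

-74.2 dBm


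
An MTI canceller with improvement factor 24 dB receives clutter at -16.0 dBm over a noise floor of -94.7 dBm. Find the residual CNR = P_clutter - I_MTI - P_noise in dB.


CNR = -16.0 - 24 - (-94.7) = 54.7 dB

54.7 dB


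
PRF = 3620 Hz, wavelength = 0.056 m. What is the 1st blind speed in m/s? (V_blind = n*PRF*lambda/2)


V_blind = 1 * 3620 * 0.056 / 2 = 101.4 m/s

101.4 m/s


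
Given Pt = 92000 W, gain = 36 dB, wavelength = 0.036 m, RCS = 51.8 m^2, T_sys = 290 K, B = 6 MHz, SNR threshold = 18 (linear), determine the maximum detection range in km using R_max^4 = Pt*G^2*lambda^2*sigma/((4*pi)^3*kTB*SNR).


G_lin = 10^(36/10) = 3981.071706
R^4 = 92000 * 3981.071706^2 * 0.036^2 * 51.8 / ((4*pi)^3 * 1.38e-23 * 290 * 6000000.0 * 18)
R^4 = 1.14128e20 m^4
R_max = (1.14128e20)^(1/4) = 103358.9 m = 103.4 km

103.4 km


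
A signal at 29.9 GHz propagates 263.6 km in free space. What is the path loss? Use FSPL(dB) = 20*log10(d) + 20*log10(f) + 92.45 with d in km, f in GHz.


20*log10(263.6) = 48.42
20*log10(29.9) = 29.51
FSPL = 170.4 dB

170.4 dB


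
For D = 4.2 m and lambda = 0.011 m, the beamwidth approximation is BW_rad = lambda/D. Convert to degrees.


BW_rad = 0.011 / 4.2 = 0.002619
BW_deg = 0.15 degrees

0.15 degrees


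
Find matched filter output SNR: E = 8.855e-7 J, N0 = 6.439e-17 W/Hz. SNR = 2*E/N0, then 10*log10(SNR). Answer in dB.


SNR_lin = 2 * 8.855e-7 / 6.439e-17 = 2.75e10
SNR_dB = 10*log10(2.75e10) = 104.4 dB

104.4 dB


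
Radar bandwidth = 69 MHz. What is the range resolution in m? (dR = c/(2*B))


dR = 3e8 / (2 * 69000000.0) = 2.17 m

2.17 m


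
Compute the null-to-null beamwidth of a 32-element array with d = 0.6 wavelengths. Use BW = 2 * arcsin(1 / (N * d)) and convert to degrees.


1/(N*d) = 1/(32*0.6) = 0.052083
BW = 2*arcsin(0.052083) = 6.0 degrees

6.0 degrees


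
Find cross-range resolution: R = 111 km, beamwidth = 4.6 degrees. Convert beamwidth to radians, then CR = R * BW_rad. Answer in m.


BW_rad = 0.080285146
CR = 111000 * 0.080285146 = 8911.7 m

8911.7 m


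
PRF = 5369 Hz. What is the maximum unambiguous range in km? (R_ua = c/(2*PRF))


R_ua = 3e8 / (2 * 5369) = 27938.2 m = 27.9 km

27.9 km


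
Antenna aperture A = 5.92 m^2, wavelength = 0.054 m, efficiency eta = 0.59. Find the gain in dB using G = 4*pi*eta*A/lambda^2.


G_linear = 4*pi*0.59*5.92/0.054^2 = 15052.06
G_dB = 10*log10(15052.06) = 41.8 dB

41.8 dB


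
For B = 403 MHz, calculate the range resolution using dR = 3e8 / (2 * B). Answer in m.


dR = 3e8 / (2 * 403000000.0) = 0.37 m

0.37 m


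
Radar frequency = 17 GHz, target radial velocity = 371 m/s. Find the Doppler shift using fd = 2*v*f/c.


fd = 2 * 371 * 17000000000.0 / 3e8 = 42046.7 Hz

42046.7 Hz


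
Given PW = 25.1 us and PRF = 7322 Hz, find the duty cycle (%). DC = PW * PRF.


DC = 25.1e-6 * 7322 * 100 = 18.38%

18.38%


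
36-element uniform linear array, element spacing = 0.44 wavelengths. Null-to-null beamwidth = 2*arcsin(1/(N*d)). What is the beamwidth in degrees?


1/(N*d) = 1/(36*0.44) = 0.063131
BW = 2*arcsin(0.063131) = 7.2 degrees

7.2 degrees


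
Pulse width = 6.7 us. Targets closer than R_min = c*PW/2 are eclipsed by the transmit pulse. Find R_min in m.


R_min = 3e8 * 6.7e-6 / 2 = 1005.0 m

1005.0 m


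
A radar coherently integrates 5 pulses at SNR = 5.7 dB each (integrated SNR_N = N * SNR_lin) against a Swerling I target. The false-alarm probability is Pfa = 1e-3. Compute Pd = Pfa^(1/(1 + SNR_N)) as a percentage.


SNR_lin = 10^(5.7/10) = 3.71535
SNR_N = 5 * 3.71535 = 18.57675
1/(1 + SNR_N) = 1/19.57675 = 0.051081
Pd = (1e-3)^0.051081 = 0.70268
Pd = 70.3%

70.3%


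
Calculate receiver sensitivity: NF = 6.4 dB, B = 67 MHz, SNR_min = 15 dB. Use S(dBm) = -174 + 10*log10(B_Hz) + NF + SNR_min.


10*log10(67000000.0) = 78.26
S = -174 + 78.26 + 6.4 + 15 = -74.3 dBm

-74.3 dBm


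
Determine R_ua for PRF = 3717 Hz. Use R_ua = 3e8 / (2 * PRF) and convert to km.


R_ua = 3e8 / (2 * 3717) = 40355.1 m = 40.4 km

40.4 km


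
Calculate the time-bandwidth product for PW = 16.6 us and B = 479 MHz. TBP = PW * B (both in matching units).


TBP = 16.6 * 479 = 7951.4

7951.4


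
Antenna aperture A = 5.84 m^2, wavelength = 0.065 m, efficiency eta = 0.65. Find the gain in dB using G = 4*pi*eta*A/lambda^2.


G_linear = 4*pi*0.65*5.84/0.065^2 = 11290.4
G_dB = 10*log10(11290.4) = 40.5 dB

40.5 dB


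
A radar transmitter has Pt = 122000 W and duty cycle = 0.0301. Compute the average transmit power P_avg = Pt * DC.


P_avg = 122000 * 0.0301 = 3672.2 W

3672.2 W


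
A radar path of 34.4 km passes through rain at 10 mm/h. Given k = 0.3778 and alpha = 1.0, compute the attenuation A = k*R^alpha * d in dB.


gamma = 0.3778 * 10^1.0 = 3.778 dB/km
A = 3.778 * 34.4 = 129.96 dB

129.96 dB


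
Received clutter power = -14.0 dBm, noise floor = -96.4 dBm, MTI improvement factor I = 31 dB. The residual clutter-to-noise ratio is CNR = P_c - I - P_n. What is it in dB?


CNR = -14.0 - 31 - (-96.4) = 51.4 dB

51.4 dB


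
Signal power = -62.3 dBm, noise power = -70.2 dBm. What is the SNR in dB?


SNR = -62.3 - (-70.2) = 7.9 dB

7.9 dB


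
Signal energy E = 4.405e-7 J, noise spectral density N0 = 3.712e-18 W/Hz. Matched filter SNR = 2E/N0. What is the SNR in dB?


SNR_lin = 2 * 4.405e-7 / 3.712e-18 = 2.373e11
SNR_dB = 10*log10(2.373e11) = 113.8 dB

113.8 dB


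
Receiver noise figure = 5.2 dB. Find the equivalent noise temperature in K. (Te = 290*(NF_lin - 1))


NF_lin = 10^(5.2/10) = 3.311311
Te = 290 * (3.311311 - 1) = 670.3 K

670.3 K


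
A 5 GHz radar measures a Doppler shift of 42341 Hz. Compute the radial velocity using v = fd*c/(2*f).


v = 42341 * 3e8 / (2 * 5000000000.0) = 1270.2 m/s

1270.2 m/s


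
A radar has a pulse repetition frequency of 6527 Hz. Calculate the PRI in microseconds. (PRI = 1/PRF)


PRI = 1/6527 = 0.0001532097 s = 153.2 us

153.2 us


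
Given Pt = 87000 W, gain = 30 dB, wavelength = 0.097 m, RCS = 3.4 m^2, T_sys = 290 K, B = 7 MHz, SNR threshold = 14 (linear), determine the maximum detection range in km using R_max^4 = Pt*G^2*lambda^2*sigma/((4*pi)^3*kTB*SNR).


G_lin = 10^(30/10) = 1000.0
R^4 = 87000 * 1000.0^2 * 0.097^2 * 3.4 / ((4*pi)^3 * 1.38e-23 * 290 * 7000000.0 * 14)
R^4 = 3.57609e18 m^4
R_max = (3.57609e18)^(1/4) = 43486.3 m = 43.5 km

43.5 km


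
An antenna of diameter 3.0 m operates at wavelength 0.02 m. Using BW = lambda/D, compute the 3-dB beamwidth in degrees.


BW_rad = 0.02 / 3.0 = 0.006667
BW_deg = 0.38 degrees

0.38 degrees


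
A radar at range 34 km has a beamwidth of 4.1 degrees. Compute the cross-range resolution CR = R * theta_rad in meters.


BW_rad = 0.071558499
CR = 34000 * 0.071558499 = 2433.0 m

2433.0 m


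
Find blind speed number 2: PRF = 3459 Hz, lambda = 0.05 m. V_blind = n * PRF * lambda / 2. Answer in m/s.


V_blind = 2 * 3459 * 0.05 / 2 = 173.0 m/s

173.0 m/s


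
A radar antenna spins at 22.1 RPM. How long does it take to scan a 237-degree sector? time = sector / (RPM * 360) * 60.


t = 237 / (22.1 * 360) * 60 = 1.79 s

1.79 s


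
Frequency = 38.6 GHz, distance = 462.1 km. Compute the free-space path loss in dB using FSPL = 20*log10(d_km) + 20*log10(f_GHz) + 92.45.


20*log10(462.1) = 53.29
20*log10(38.6) = 31.73
FSPL = 177.5 dB

177.5 dB


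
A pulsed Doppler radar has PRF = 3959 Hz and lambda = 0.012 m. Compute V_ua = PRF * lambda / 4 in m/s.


V_ua = 3959 * 0.012 / 4 = 11.9 m/s

11.9 m/s


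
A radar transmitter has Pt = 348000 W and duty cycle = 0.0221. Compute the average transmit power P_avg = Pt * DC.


P_avg = 348000 * 0.0221 = 7690.8 W

7690.8 W


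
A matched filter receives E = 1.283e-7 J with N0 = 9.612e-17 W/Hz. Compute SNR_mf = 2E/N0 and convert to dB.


SNR_lin = 2 * 1.283e-7 / 9.612e-17 = 2.67e9
SNR_dB = 10*log10(2.67e9) = 94.3 dB

94.3 dB


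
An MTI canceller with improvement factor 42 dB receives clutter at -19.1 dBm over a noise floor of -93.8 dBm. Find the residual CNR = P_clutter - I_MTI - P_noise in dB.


CNR = -19.1 - 42 - (-93.8) = 32.7 dB

32.7 dB


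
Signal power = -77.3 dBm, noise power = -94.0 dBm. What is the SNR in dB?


SNR = -77.3 - (-94.0) = 16.7 dB

16.7 dB


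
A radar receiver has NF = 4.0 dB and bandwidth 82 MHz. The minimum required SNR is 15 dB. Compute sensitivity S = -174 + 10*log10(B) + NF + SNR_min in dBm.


10*log10(82000000.0) = 79.14
S = -174 + 79.14 + 4.0 + 15 = -75.9 dBm

-75.9 dBm


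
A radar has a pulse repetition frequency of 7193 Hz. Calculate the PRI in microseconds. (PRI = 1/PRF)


PRI = 1/7193 = 0.0001390241 s = 139.0 us

139.0 us


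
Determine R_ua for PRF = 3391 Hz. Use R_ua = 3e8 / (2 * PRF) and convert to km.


R_ua = 3e8 / (2 * 3391) = 44234.7 m = 44.2 km

44.2 km


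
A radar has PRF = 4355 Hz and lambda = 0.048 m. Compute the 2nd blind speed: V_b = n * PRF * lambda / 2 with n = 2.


V_blind = 2 * 4355 * 0.048 / 2 = 209.0 m/s

209.0 m/s


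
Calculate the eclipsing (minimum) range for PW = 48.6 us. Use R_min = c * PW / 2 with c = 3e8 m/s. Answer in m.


R_min = 3e8 * 48.6e-6 / 2 = 7290.0 m

7290.0 m


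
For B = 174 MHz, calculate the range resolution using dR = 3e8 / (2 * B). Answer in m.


dR = 3e8 / (2 * 174000000.0) = 0.86 m

0.86 m


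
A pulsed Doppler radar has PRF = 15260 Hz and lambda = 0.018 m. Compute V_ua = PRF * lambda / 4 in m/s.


V_ua = 15260 * 0.018 / 4 = 68.7 m/s

68.7 m/s


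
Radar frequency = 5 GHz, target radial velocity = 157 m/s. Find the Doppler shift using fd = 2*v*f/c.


fd = 2 * 157 * 5000000000.0 / 3e8 = 5233.3 Hz

5233.3 Hz


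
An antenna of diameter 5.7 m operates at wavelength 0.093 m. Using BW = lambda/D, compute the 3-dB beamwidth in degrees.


BW_rad = 0.093 / 5.7 = 0.016316
BW_deg = 0.93 degrees

0.93 degrees


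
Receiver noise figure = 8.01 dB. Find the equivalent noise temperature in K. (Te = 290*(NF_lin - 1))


NF_lin = 10^(8.01/10) = 6.324119
Te = 290 * (6.324119 - 1) = 1544.0 K

1544.0 K


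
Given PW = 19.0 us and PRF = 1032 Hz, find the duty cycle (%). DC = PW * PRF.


DC = 19.0e-6 * 1032 * 100 = 1.96%

1.96%


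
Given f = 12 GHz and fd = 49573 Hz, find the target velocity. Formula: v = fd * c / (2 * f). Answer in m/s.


v = 49573 * 3e8 / (2 * 12000000000.0) = 619.7 m/s

619.7 m/s


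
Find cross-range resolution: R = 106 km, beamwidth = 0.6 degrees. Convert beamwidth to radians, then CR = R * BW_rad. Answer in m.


BW_rad = 0.010471976
CR = 106000 * 0.010471976 = 1110.0 m

1110.0 m


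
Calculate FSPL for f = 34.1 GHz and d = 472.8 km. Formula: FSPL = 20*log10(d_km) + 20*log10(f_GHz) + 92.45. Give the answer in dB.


20*log10(472.8) = 53.49
20*log10(34.1) = 30.66
FSPL = 176.6 dB

176.6 dB


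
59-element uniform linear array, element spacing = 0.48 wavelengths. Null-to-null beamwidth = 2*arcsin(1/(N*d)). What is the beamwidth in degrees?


1/(N*d) = 1/(59*0.48) = 0.035311
BW = 2*arcsin(0.035311) = 4.0 degrees

4.0 degrees


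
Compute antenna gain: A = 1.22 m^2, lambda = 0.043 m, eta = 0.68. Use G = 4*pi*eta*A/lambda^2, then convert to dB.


G_linear = 4*pi*0.68*1.22/0.043^2 = 5638.22
G_dB = 10*log10(5638.22) = 37.5 dB

37.5 dB


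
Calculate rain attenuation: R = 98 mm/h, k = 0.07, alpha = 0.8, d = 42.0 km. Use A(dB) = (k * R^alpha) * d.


gamma = 0.07 * 98^0.8 = 2.742072 dB/km
A = 2.742072 * 42.0 = 115.17 dB

115.17 dB


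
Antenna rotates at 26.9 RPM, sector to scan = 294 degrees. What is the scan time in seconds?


t = 294 / (26.9 * 360) * 60 = 1.82 s

1.82 s


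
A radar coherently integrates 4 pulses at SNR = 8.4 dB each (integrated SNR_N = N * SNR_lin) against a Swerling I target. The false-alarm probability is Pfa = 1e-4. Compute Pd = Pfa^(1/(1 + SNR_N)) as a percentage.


SNR_lin = 10^(8.4/10) = 6.91831
SNR_N = 4 * 6.91831 = 27.67324
1/(1 + SNR_N) = 1/28.67324 = 0.0348757
Pd = (1e-4)^0.0348757 = 0.72527
Pd = 72.5%

72.5%


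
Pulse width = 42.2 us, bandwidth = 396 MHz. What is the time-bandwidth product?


TBP = 42.2 * 396 = 16711.2

16711.2


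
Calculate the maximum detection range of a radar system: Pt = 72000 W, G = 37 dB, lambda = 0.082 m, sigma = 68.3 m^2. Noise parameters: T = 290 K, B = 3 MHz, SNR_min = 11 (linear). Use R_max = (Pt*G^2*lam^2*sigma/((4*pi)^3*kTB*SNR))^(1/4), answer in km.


G_lin = 10^(37/10) = 5011.872336
R^4 = 72000 * 5011.872336^2 * 0.082^2 * 68.3 / ((4*pi)^3 * 1.38e-23 * 290 * 3000000.0 * 11)
R^4 = 3.16928e21 m^4
R_max = (3.16928e21)^(1/4) = 237268.5 m = 237.3 km

237.3 km


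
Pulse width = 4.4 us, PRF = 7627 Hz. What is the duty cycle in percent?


DC = 4.4e-6 * 7627 * 100 = 3.36%

3.36%


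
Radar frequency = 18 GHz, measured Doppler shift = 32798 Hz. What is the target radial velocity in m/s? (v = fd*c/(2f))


v = 32798 * 3e8 / (2 * 18000000000.0) = 273.3 m/s

273.3 m/s


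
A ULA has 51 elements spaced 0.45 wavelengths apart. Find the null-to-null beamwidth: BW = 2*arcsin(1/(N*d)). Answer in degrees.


1/(N*d) = 1/(51*0.45) = 0.043573
BW = 2*arcsin(0.043573) = 5.0 degrees

5.0 degrees


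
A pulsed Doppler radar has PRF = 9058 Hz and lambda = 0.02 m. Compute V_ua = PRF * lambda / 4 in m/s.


V_ua = 9058 * 0.02 / 4 = 45.3 m/s

45.3 m/s


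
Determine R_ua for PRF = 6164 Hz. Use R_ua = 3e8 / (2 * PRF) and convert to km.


R_ua = 3e8 / (2 * 6164) = 24334.8 m = 24.3 km

24.3 km


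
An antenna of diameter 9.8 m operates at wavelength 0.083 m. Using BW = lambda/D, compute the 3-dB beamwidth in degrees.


BW_rad = 0.083 / 9.8 = 0.008469
BW_deg = 0.49 degrees

0.49 degrees


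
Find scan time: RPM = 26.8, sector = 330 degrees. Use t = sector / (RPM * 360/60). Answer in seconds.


t = 330 / (26.8 * 360) * 60 = 2.05 s

2.05 s


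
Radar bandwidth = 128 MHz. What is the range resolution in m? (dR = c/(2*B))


dR = 3e8 / (2 * 128000000.0) = 1.17 m

1.17 m


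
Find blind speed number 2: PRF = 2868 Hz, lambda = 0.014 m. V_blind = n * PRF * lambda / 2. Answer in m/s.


V_blind = 2 * 2868 * 0.014 / 2 = 40.2 m/s

40.2 m/s


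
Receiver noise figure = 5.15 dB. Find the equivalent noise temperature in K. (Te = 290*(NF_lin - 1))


NF_lin = 10^(5.15/10) = 3.273407
Te = 290 * (3.273407 - 1) = 659.3 K

659.3 K


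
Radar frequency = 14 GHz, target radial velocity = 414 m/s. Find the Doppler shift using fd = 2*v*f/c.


fd = 2 * 414 * 14000000000.0 / 3e8 = 38640.0 Hz

38640.0 Hz


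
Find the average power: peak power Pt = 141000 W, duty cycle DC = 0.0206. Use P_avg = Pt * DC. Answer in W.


P_avg = 141000 * 0.0206 = 2904.6 W

2904.6 W


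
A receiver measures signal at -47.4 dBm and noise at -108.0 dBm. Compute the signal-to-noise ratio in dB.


SNR = -47.4 - (-108.0) = 60.6 dB

60.6 dB


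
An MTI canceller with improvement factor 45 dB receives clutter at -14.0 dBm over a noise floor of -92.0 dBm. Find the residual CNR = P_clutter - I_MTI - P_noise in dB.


CNR = -14.0 - 45 - (-92.0) = 33.0 dB

33.0 dB


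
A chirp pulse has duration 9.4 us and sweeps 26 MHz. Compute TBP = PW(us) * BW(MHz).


TBP = 9.4 * 26 = 244.4

244.4


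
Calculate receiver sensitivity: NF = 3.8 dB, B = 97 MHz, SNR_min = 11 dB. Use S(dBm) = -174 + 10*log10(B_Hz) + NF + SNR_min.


10*log10(97000000.0) = 79.87
S = -174 + 79.87 + 3.8 + 11 = -79.3 dBm

-79.3 dBm


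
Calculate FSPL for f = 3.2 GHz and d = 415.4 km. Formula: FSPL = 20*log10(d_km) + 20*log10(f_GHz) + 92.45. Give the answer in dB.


20*log10(415.4) = 52.37
20*log10(3.2) = 10.1
FSPL = 154.9 dB

154.9 dB


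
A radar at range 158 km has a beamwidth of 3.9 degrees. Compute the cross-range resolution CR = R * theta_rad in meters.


BW_rad = 0.068067841
CR = 158000 * 0.068067841 = 10754.7 m

10754.7 m


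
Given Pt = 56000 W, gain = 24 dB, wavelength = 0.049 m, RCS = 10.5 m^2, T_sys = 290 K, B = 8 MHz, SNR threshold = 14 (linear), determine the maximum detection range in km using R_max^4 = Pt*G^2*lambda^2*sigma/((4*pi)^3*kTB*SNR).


G_lin = 10^(24/10) = 251.188643
R^4 = 56000 * 251.188643^2 * 0.049^2 * 10.5 / ((4*pi)^3 * 1.38e-23 * 290 * 8000000.0 * 14)
R^4 = 1.00149e17 m^4
R_max = (1.00149e17)^(1/4) = 17789.4 m = 17.8 km

17.8 km


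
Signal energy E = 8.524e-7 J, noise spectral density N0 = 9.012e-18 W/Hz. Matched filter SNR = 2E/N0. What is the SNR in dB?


SNR_lin = 2 * 8.524e-7 / 9.012e-18 = 1.892e11
SNR_dB = 10*log10(1.892e11) = 112.8 dB

112.8 dB


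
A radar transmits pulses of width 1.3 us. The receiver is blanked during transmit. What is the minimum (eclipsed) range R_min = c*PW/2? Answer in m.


R_min = 3e8 * 1.3e-6 / 2 = 195.0 m

195.0 m


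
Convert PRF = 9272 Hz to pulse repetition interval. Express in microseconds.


PRI = 1/9272 = 0.0001078516 s = 107.9 us

107.9 us


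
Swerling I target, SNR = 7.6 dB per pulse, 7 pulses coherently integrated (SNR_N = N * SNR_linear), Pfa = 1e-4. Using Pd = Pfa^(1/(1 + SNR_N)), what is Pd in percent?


SNR_lin = 10^(7.6/10) = 5.7544
SNR_N = 7 * 5.7544 = 40.2808
1/(1 + SNR_N) = 1/41.2808 = 0.0242243
Pd = (1e-4)^0.0242243 = 0.80002
Pd = 80.0%

80.0%


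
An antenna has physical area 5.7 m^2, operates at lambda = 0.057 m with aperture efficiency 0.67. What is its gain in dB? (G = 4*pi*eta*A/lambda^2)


G_linear = 4*pi*0.67*5.7/0.057^2 = 14771.0
G_dB = 10*log10(14771.0) = 41.7 dB

41.7 dB


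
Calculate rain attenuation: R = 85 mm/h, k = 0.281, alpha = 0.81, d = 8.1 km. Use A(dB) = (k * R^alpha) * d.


gamma = 0.281 * 85^0.81 = 10.269177 dB/km
A = 10.269177 * 8.1 = 83.18 dB

83.18 dB


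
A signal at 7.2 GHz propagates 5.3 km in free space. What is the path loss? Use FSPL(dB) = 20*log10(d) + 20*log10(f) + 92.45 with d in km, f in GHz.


20*log10(5.3) = 14.49
20*log10(7.2) = 17.15
FSPL = 124.1 dB

124.1 dB


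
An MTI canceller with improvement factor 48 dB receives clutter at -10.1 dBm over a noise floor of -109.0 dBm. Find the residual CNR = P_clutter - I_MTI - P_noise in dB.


CNR = -10.1 - 48 - (-109.0) = 50.9 dB

50.9 dB


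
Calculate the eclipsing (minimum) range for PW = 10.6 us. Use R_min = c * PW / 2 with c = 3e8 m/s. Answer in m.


R_min = 3e8 * 10.6e-6 / 2 = 1590.0 m

1590.0 m


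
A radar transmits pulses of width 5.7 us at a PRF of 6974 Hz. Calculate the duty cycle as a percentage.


DC = 5.7e-6 * 6974 * 100 = 3.98%

3.98%


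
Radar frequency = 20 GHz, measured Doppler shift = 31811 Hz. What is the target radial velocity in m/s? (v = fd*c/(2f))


v = 31811 * 3e8 / (2 * 20000000000.0) = 238.6 m/s

238.6 m/s


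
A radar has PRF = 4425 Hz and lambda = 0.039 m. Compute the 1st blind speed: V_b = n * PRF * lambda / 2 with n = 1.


V_blind = 1 * 4425 * 0.039 / 2 = 86.3 m/s

86.3 m/s


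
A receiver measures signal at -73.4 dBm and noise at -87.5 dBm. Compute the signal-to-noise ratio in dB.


SNR = -73.4 - (-87.5) = 14.1 dB

14.1 dB


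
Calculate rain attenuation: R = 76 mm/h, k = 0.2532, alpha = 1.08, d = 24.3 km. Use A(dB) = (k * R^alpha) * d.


gamma = 0.2532 * 76^1.08 = 27.210867 dB/km
A = 27.210867 * 24.3 = 661.22 dB

661.22 dB


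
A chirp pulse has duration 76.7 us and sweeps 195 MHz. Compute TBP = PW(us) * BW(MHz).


TBP = 76.7 * 195 = 14956.5

14956.5


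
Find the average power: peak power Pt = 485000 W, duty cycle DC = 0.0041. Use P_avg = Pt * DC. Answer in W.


P_avg = 485000 * 0.0041 = 1988.5 W

1988.5 W


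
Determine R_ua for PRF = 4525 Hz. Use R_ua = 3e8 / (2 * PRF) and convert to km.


R_ua = 3e8 / (2 * 4525) = 33149.2 m = 33.1 km

33.1 km


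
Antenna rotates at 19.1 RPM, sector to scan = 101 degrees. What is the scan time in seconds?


t = 101 / (19.1 * 360) * 60 = 0.88 s

0.88 s


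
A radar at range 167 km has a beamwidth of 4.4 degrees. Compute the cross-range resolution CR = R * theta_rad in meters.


BW_rad = 0.076794487
CR = 167000 * 0.076794487 = 12824.7 m

12824.7 m


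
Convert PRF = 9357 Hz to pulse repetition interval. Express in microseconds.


PRI = 1/9357 = 0.0001068719 s = 106.9 us

106.9 us


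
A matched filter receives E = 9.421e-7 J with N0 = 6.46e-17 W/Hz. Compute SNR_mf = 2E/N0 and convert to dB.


SNR_lin = 2 * 9.421e-7 / 6.46e-17 = 2.917e10
SNR_dB = 10*log10(2.917e10) = 104.6 dB

104.6 dB


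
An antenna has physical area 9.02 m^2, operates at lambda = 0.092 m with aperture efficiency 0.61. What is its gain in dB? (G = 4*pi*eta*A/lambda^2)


G_linear = 4*pi*0.61*9.02/0.092^2 = 8169.03
G_dB = 10*log10(8169.03) = 39.1 dB

39.1 dB


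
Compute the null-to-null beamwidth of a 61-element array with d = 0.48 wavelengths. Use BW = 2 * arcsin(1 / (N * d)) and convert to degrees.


1/(N*d) = 1/(61*0.48) = 0.034153
BW = 2*arcsin(0.034153) = 3.9 degrees

3.9 degrees


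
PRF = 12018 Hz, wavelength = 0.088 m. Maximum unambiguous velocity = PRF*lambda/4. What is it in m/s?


V_ua = 12018 * 0.088 / 4 = 264.4 m/s

264.4 m/s


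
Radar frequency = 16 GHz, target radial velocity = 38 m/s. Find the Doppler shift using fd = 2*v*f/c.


fd = 2 * 38 * 16000000000.0 / 3e8 = 4053.3 Hz

4053.3 Hz


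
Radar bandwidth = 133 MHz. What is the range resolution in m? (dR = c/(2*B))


dR = 3e8 / (2 * 133000000.0) = 1.13 m

1.13 m


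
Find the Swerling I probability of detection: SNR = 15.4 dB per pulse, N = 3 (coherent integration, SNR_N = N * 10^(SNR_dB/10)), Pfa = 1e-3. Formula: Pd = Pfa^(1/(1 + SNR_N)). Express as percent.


SNR_lin = 10^(15.4/10) = 34.67369
SNR_N = 3 * 34.67369 = 104.02107
1/(1 + SNR_N) = 1/105.02107 = 0.0095219
Pd = (1e-3)^0.0095219 = 0.93634
Pd = 93.6%

93.6%


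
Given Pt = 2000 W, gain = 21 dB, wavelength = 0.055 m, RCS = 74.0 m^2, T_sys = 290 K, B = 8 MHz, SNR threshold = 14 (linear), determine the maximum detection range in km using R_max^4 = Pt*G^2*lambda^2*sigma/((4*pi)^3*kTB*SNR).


G_lin = 10^(21/10) = 125.892541
R^4 = 2000 * 125.892541^2 * 0.055^2 * 74.0 / ((4*pi)^3 * 1.38e-23 * 290 * 8000000.0 * 14)
R^4 = 7.97742e15 m^4
R_max = (7.97742e15)^(1/4) = 9450.7 m = 9.5 km

9.5 km


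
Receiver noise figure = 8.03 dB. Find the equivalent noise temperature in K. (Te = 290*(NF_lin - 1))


NF_lin = 10^(8.03/10) = 6.353309
Te = 290 * (6.353309 - 1) = 1552.5 K

1552.5 K


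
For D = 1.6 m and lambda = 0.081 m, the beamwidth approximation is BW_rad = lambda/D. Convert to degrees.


BW_rad = 0.081 / 1.6 = 0.050625
BW_deg = 2.9 degrees

2.9 degrees


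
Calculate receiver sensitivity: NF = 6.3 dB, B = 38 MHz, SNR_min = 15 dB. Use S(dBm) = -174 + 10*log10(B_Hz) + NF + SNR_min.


10*log10(38000000.0) = 75.8
S = -174 + 75.8 + 6.3 + 15 = -76.9 dBm

-76.9 dBm


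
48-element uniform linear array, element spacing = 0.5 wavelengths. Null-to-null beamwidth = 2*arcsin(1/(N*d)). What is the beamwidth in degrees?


1/(N*d) = 1/(48*0.5) = 0.041667
BW = 2*arcsin(0.041667) = 4.8 degrees

4.8 degrees


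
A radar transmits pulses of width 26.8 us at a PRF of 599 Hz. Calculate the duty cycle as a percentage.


DC = 26.8e-6 * 599 * 100 = 1.61%

1.61%


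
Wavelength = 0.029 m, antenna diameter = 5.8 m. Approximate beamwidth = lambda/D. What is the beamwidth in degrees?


BW_rad = 0.029 / 5.8 = 0.005
BW_deg = 0.29 degrees

0.29 degrees


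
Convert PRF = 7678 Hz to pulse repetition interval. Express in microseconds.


PRI = 1/7678 = 0.0001302423 s = 130.2 us

130.2 us


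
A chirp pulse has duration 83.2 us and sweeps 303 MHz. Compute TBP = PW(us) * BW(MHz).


TBP = 83.2 * 303 = 25209.6

25209.6


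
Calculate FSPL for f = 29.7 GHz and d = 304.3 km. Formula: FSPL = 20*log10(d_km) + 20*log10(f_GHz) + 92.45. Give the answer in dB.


20*log10(304.3) = 49.67
20*log10(29.7) = 29.46
FSPL = 171.6 dB

171.6 dB


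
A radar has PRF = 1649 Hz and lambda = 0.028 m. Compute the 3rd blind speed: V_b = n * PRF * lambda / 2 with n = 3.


V_blind = 3 * 1649 * 0.028 / 2 = 69.3 m/s

69.3 m/s


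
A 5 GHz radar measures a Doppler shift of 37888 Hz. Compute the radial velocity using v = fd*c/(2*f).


v = 37888 * 3e8 / (2 * 5000000000.0) = 1136.6 m/s

1136.6 m/s


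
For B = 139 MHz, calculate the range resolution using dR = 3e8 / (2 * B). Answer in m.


dR = 3e8 / (2 * 139000000.0) = 1.08 m

1.08 m


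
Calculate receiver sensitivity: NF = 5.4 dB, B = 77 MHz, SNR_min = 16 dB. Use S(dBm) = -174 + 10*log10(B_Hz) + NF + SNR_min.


10*log10(77000000.0) = 78.86
S = -174 + 78.86 + 5.4 + 16 = -73.7 dBm

-73.7 dBm


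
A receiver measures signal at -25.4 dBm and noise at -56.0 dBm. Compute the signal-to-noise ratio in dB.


SNR = -25.4 - (-56.0) = 30.6 dB

30.6 dB


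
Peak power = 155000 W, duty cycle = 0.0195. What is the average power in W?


P_avg = 155000 * 0.0195 = 3022.5 W

3022.5 W


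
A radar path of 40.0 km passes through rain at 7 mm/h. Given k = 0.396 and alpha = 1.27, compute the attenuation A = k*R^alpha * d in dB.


gamma = 0.396 * 7^1.27 = 4.687807 dB/km
A = 4.687807 * 40.0 = 187.51 dB

187.51 dB


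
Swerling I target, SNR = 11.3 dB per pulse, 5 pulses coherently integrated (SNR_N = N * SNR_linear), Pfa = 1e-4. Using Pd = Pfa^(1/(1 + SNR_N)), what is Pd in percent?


SNR_lin = 10^(11.3/10) = 13.48963
SNR_N = 5 * 13.48963 = 67.44815
1/(1 + SNR_N) = 1/68.44815 = 0.0146096
Pd = (1e-4)^0.0146096 = 0.8741
Pd = 87.4%

87.4%


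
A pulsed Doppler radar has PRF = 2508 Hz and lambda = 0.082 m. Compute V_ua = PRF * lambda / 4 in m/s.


V_ua = 2508 * 0.082 / 4 = 51.4 m/s

51.4 m/s


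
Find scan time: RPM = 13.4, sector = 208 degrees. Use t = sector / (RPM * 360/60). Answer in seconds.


t = 208 / (13.4 * 360) * 60 = 2.59 s

2.59 s


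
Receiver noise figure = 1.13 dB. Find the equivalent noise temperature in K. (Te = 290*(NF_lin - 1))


NF_lin = 10^(1.13/10) = 1.297179
Te = 290 * (1.297179 - 1) = 86.2 K

86.2 K


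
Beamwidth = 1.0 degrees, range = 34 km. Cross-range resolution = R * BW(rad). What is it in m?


BW_rad = 0.017453293
CR = 34000 * 0.017453293 = 593.4 m

593.4 m


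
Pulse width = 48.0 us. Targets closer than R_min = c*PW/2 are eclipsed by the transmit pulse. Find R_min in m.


R_min = 3e8 * 48.0e-6 / 2 = 7200.0 m

7200.0 m


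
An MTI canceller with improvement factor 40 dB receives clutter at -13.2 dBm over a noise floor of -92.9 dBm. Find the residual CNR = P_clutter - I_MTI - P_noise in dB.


CNR = -13.2 - 40 - (-92.9) = 39.7 dB

39.7 dB


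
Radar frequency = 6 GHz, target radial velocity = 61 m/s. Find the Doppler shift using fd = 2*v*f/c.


fd = 2 * 61 * 6000000000.0 / 3e8 = 2440.0 Hz

2440.0 Hz


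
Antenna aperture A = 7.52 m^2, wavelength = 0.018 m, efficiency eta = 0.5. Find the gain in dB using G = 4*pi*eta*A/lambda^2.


G_linear = 4*pi*0.5*7.52/0.018^2 = 145831.96
G_dB = 10*log10(145831.96) = 51.6 dB

51.6 dB


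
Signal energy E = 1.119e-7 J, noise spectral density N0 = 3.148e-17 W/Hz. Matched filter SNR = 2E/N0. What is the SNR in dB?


SNR_lin = 2 * 1.119e-7 / 3.148e-17 = 7.109e9
SNR_dB = 10*log10(7.109e9) = 98.5 dB

98.5 dB


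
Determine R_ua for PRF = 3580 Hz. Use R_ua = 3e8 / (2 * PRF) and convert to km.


R_ua = 3e8 / (2 * 3580) = 41899.4 m = 41.9 km

41.9 km


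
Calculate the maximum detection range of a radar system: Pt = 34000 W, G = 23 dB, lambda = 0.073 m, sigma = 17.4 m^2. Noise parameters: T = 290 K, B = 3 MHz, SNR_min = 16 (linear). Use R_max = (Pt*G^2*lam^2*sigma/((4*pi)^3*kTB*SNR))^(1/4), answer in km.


G_lin = 10^(23/10) = 199.526231
R^4 = 34000 * 199.526231^2 * 0.073^2 * 17.4 / ((4*pi)^3 * 1.38e-23 * 290 * 3000000.0 * 16)
R^4 = 3.2925e17 m^4
R_max = (3.2925e17)^(1/4) = 23954.2 m = 24.0 km

24.0 km


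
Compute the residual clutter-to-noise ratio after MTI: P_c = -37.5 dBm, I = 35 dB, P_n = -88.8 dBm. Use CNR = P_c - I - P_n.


CNR = -37.5 - 35 - (-88.8) = 16.3 dB

16.3 dB


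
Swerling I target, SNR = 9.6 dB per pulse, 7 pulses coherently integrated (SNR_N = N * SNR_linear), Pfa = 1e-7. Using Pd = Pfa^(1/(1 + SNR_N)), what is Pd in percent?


SNR_lin = 10^(9.6/10) = 9.12011
SNR_N = 7 * 9.12011 = 63.84077
1/(1 + SNR_N) = 1/64.84077 = 0.0154224
Pd = (1e-7)^0.0154224 = 0.77991
Pd = 78.0%

78.0%


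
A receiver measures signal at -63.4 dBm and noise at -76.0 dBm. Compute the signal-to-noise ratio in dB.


SNR = -63.4 - (-76.0) = 12.6 dB

12.6 dB


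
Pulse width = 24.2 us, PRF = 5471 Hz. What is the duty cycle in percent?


DC = 24.2e-6 * 5471 * 100 = 13.24%

13.24%


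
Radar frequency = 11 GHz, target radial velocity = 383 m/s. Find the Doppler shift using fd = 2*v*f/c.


fd = 2 * 383 * 11000000000.0 / 3e8 = 28086.7 Hz

28086.7 Hz


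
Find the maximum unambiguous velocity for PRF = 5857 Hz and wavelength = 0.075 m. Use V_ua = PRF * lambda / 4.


V_ua = 5857 * 0.075 / 4 = 109.8 m/s

109.8 m/s


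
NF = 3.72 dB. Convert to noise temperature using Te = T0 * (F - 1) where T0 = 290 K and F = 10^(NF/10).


NF_lin = 10^(3.72/10) = 2.355049
Te = 290 * (2.355049 - 1) = 393.0 K

393.0 K


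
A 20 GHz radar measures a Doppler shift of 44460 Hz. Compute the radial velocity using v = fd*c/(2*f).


v = 44460 * 3e8 / (2 * 20000000000.0) = 333.5 m/s

333.5 m/s


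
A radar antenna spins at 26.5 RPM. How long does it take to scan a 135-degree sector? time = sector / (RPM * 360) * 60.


t = 135 / (26.5 * 360) * 60 = 0.85 s

0.85 s


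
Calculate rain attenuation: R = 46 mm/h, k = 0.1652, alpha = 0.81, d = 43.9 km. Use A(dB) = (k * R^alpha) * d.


gamma = 0.1652 * 46^0.81 = 3.671503 dB/km
A = 3.671503 * 43.9 = 161.18 dB

161.18 dB


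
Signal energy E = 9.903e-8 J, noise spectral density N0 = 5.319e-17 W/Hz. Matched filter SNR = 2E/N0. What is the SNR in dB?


SNR_lin = 2 * 9.903e-8 / 5.319e-17 = 3.724e9
SNR_dB = 10*log10(3.724e9) = 95.7 dB

95.7 dB


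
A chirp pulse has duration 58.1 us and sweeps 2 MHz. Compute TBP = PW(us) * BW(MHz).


TBP = 58.1 * 2 = 116.2

116.2


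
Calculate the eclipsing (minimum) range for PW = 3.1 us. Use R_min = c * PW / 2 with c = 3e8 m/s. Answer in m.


R_min = 3e8 * 3.1e-6 / 2 = 465.0 m

465.0 m


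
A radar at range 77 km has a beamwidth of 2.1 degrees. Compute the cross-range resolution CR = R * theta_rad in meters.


BW_rad = 0.036651914
CR = 77000 * 0.036651914 = 2822.2 m

2822.2 m


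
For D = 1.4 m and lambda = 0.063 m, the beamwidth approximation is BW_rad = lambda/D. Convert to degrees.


BW_rad = 0.063 / 1.4 = 0.045
BW_deg = 2.58 degrees

2.58 degrees


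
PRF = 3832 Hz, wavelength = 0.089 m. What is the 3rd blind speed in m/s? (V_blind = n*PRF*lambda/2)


V_blind = 3 * 3832 * 0.089 / 2 = 511.6 m/s

511.6 m/s


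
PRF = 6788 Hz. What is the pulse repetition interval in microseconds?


PRI = 1/6788 = 0.0001473188 s = 147.3 us

147.3 us


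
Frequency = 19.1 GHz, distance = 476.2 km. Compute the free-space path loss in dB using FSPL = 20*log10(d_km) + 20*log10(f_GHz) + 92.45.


20*log10(476.2) = 53.56
20*log10(19.1) = 25.62
FSPL = 171.6 dB

171.6 dB


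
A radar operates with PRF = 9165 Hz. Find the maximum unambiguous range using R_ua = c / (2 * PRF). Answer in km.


R_ua = 3e8 / (2 * 9165) = 16366.6 m = 16.4 km

16.4 km


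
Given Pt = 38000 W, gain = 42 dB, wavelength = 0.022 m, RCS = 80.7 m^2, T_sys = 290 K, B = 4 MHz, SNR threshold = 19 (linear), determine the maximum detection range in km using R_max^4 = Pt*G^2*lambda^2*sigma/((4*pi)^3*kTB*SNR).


G_lin = 10^(42/10) = 15848.931925
R^4 = 38000 * 15848.931925^2 * 0.022^2 * 80.7 / ((4*pi)^3 * 1.38e-23 * 290 * 4000000.0 * 19)
R^4 = 6.17707e20 m^4
R_max = (6.17707e20)^(1/4) = 157650.6 m = 157.7 km

157.7 km


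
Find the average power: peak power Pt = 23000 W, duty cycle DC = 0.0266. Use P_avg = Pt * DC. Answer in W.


P_avg = 23000 * 0.0266 = 611.8 W

611.8 W


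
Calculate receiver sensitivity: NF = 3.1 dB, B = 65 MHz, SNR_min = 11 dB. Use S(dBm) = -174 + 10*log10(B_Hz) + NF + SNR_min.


10*log10(65000000.0) = 78.13
S = -174 + 78.13 + 3.1 + 11 = -81.8 dBm

-81.8 dBm


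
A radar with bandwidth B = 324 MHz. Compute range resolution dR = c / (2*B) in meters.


dR = 3e8 / (2 * 324000000.0) = 0.46 m

0.46 m


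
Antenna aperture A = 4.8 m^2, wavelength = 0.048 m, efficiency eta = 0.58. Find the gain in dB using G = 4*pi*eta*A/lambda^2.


G_linear = 4*pi*0.58*4.8/0.048^2 = 15184.36
G_dB = 10*log10(15184.36) = 41.8 dB

41.8 dB


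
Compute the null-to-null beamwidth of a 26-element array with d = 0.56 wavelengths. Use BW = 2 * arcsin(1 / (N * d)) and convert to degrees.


1/(N*d) = 1/(26*0.56) = 0.068681
BW = 2*arcsin(0.068681) = 7.9 degrees

7.9 degrees


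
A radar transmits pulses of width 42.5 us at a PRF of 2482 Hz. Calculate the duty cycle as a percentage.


DC = 42.5e-6 * 2482 * 100 = 10.55%

10.55%


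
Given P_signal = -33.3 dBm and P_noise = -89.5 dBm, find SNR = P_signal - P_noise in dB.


SNR = -33.3 - (-89.5) = 56.2 dB

56.2 dB


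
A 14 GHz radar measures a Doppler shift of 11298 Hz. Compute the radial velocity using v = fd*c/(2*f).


v = 11298 * 3e8 / (2 * 14000000000.0) = 121.1 m/s

121.1 m/s


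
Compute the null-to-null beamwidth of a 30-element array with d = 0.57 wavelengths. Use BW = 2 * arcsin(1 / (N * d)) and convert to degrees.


1/(N*d) = 1/(30*0.57) = 0.05848
BW = 2*arcsin(0.05848) = 6.7 degrees

6.7 degrees


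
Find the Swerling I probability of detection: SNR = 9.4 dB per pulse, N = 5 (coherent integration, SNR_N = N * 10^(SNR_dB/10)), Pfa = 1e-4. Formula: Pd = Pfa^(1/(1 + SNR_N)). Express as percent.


SNR_lin = 10^(9.4/10) = 8.70964
SNR_N = 5 * 8.70964 = 43.5482
1/(1 + SNR_N) = 1/44.5482 = 0.0224476
Pd = (1e-4)^0.0224476 = 0.81322
Pd = 81.3%

81.3%


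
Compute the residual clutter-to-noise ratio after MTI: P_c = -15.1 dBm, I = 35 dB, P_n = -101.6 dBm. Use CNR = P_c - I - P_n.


CNR = -15.1 - 35 - (-101.6) = 51.5 dB

51.5 dB


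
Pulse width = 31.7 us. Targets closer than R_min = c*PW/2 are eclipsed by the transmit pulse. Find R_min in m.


R_min = 3e8 * 31.7e-6 / 2 = 4755.0 m

4755.0 m


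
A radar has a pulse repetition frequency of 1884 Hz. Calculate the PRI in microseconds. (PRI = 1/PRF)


PRI = 1/1884 = 0.0005307856 s = 530.8 us

530.8 us
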